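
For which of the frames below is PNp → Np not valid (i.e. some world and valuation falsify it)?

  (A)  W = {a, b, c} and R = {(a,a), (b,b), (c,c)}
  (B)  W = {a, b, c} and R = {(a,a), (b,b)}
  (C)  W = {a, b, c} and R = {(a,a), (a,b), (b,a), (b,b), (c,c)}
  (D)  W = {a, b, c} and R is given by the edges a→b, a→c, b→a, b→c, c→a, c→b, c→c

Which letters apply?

D

The schema PNp → Np is the dual of axiom 5; it is valid on a frame iff R is euclidean.
(A) R is euclidean (any two R-successors of the same world are R-related), so the schema is valid here.
(B) R is euclidean (any two R-successors of the same world are R-related), so the schema is valid here.
(C) R is euclidean (any two R-successors of the same world are R-related), so the schema is valid here.
(D) R is not euclidean (a R b and a R b but not b R b), so the schema fails here.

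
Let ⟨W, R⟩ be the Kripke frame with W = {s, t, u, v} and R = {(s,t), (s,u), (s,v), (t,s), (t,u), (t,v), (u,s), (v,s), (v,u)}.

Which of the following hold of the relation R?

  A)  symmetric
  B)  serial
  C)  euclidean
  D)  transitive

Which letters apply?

(A) not symmetric: t R u but not u R t.
(B) serial: every world has an R-successor.
(C) not euclidean: s R u and s R t but not u R t.
(D) not transitive: s R t and t R s but not s R s.

B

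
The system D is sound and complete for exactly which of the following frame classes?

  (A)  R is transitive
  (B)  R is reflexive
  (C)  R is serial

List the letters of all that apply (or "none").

(A) this class determines K4, not D.
(B) this class determines T (= KT), not D.
(C) D is sound and complete for exactly this class.

C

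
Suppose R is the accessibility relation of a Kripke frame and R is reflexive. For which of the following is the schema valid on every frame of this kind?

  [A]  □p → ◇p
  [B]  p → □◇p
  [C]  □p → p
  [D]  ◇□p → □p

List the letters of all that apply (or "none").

A, C

A reflexive relation is serial.
(A) axiom D: valid iff R is serial. Every such R is serial — valid.
(B) p → □◇p is axiom B, which corresponds to symmetry. Such an R need not be symmetric — not valid.
(C) □p → p is axiom T, which corresponds to reflexivity. Every such R is reflexive — valid.
(D) ◇□p → □p (the dual of axiom 5) characterises the euclidean frames. Such an R need not be euclidean — not valid.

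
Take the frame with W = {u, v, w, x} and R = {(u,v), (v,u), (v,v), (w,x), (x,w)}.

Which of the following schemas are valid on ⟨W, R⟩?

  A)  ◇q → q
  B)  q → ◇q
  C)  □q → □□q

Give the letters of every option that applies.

R is not reflexive: not u R u.
R is not transitive: u R v and v R u but not u R u.
R is not a subset of the identity: u R v with u ≠ v.
(A) ◇q → q is valid only on frames where every R-edge is a self-loop. Here R ⊄ identity — not valid.
(B) q → ◇q is the dual of axiom T; it is valid on a frame exactly when R is reflexive. R is not reflexive, so not valid.
(C) □q → □□q is axiom 4; it is valid on a frame exactly when R is transitive. R is not transitive, so not valid.

none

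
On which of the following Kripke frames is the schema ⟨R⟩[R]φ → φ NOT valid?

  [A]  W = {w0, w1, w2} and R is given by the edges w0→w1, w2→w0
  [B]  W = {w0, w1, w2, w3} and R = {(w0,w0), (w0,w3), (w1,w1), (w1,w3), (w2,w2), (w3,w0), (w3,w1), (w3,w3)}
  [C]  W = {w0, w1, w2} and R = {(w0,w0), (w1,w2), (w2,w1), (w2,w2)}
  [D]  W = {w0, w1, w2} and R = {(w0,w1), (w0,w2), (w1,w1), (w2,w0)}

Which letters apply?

A, D

The schema ⟨R⟩[R]φ → φ is the dual of axiom B; it is valid on a frame iff R is symmetric.
(A) R is not symmetric (w0 R w1 but not w1 R w0), so the schema fails here.
(B) R is symmetric (every R-edge is matched by its reverse), so the schema is valid here.
(C) R is symmetric (every R-edge is matched by its reverse), so the schema is valid here.
(D) R is not symmetric (w0 R w1 but not w1 R w0), so the schema fails here.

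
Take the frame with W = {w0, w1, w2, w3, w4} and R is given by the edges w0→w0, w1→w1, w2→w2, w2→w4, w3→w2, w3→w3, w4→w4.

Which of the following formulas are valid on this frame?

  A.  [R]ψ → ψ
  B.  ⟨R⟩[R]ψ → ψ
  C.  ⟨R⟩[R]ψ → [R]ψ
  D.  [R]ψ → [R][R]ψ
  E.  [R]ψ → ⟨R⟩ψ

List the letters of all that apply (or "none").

R is reflexive: each world relates to itself.
R is not symmetric: w2 R w4 but not w4 R w2.
R is not transitive: w3 R w2 and w2 R w4 but not w3 R w4.
R is not euclidean: w2 R w4 and w2 R w2 but not w4 R w2.
R is serial: every world has an R-successor.
(A) [R]ψ → ψ (axiom T) characterises the reflexive frames. R is reflexive — valid.
(B) ⟨R⟩[R]ψ → ψ is the dual of axiom B; it is valid on a frame exactly when R is symmetric. R is not symmetric, so not valid.
(C) ⟨R⟩[R]ψ → [R]ψ (the dual of axiom 5) characterises the euclidean frames. R is not euclidean — not valid.
(D) [R]ψ → [R][R]ψ (axiom 4) characterises the transitive frames. R is not transitive — not valid.
(E) [R]ψ → ⟨R⟩ψ is axiom D, which corresponds to seriality. R is serial — valid.

A, E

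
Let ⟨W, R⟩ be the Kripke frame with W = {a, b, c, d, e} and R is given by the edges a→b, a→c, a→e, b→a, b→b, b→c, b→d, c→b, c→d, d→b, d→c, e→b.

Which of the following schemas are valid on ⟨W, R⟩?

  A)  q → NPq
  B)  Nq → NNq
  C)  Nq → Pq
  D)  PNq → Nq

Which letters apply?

C

R is not symmetric: a R c but not c R a.
R is not transitive: a R b and b R a but not a R a.
R is not euclidean: a R b and a R e but not b R e.
R is serial: every world has an R-successor.
(A) q → NPq is axiom B, which corresponds to symmetry. R is not symmetric — not valid.
(B) Nq → NNq is axiom 4, which corresponds to transitivity. R is not transitive — not valid.
(C) Nq → Pq is axiom D, which corresponds to seriality. R is serial — valid.
(D) the dual of axiom 5: valid iff R is euclidean. R is not euclidean — not valid.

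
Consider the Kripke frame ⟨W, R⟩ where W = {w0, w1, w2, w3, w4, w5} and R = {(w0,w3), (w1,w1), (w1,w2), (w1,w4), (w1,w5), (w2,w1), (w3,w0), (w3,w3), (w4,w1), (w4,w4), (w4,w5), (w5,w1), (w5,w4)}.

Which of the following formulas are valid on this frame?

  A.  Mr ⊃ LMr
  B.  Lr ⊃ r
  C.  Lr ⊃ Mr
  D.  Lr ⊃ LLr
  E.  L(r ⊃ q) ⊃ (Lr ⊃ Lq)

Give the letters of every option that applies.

C, E

R is not reflexive: not w0 R w0.
R is not transitive: w0 R w3 and w3 R w0 but not w0 R w0.
R is not euclidean: w1 R w2 and w1 R w4 but not w2 R w4.
R is serial: every world has an R-successor.
(A) Mr ⊃ LMr is axiom 5; it is valid on a frame exactly when R is euclidean. R is not euclidean, so not valid.
(B) Lr ⊃ r is axiom T, which corresponds to reflexivity. R is not reflexive — not valid.
(C) axiom D: valid iff R is serial. R is serial — valid.
(D) Lr ⊃ LLr (axiom 4) characterises the transitive frames. R is not transitive — not valid.
(E) L(r ⊃ q) ⊃ (Lr ⊃ Lq) is axiom K, valid on every Kripke frame — valid.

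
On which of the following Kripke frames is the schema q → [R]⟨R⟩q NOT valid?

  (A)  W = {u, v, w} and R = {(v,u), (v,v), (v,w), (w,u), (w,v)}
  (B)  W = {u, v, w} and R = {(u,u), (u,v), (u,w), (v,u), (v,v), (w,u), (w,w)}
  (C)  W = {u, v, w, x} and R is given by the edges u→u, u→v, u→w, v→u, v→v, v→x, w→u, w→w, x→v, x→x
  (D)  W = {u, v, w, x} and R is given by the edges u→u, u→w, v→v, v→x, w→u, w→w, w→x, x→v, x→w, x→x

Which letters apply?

A

The schema q → [R]⟨R⟩q is axiom B; it is valid on a frame iff R is symmetric.
(A) R is not symmetric (v R u but not u R v), so the schema fails here.
(B) R is symmetric (every R-edge is matched by its reverse), so the schema is valid here.
(C) R is symmetric (every R-edge is matched by its reverse), so the schema is valid here.
(D) R is symmetric (every R-edge is matched by its reverse), so the schema is valid here.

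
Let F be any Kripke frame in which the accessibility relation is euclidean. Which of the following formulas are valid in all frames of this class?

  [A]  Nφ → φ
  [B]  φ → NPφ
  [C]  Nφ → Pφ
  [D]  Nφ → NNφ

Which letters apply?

(A) Nφ → φ is axiom T; it is valid on a frame exactly when R is reflexive. Such an R need not be reflexive, so not valid.
(B) axiom B: valid iff R is symmetric. Such an R need not be symmetric — not valid.
(C) axiom D: valid iff R is serial. Such an R need not be serial — not valid.
(D) axiom 4: valid iff R is transitive. Such an R need not be transitive — not valid.

none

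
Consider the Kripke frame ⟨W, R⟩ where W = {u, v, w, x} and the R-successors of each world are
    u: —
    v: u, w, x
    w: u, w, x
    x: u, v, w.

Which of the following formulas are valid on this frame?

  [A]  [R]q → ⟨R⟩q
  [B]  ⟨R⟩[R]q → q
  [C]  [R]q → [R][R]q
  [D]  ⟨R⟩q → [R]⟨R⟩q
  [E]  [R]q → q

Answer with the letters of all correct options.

none

R is not reflexive: not u R u.
R is not symmetric: v R u but not u R v.
R is not transitive: v R x and x R v but not v R v.
R is not euclidean: v R u and v R w but not u R w.
R is not serial: u has no R-successor.
(A) [R]q → ⟨R⟩q is axiom D; it is valid on a frame exactly when R is serial. R is not serial, so not valid.
(B) ⟨R⟩[R]q → q is the dual of axiom B; it is valid on a frame exactly when R is symmetric. R is not symmetric, so not valid.
(C) axiom 4: valid iff R is transitive. R is not transitive — not valid.
(D) ⟨R⟩q → [R]⟨R⟩q (axiom 5) characterises the euclidean frames. R is not euclidean — not valid.
(E) axiom T: valid iff R is reflexive. R is not reflexive — not valid.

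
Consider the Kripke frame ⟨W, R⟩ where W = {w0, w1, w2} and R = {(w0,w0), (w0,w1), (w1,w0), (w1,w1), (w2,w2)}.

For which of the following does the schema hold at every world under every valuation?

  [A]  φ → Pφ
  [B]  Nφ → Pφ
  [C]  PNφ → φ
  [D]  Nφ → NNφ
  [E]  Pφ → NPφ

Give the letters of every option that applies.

A, B, C, D, E

R is reflexive: each world relates to itself.
R is symmetric: every R-edge is matched by its reverse.
R is transitive: R is closed under composition.
R is euclidean: any two R-successors of the same world are R-related.
R is serial: every world has an R-successor.
(A) the dual of axiom T: valid iff R is reflexive. R is reflexive — valid.
(B) Nφ → Pφ is axiom D; it is valid on a frame exactly when R is serial. R is serial, so valid.
(C) the dual of axiom B: valid iff R is symmetric. R is symmetric — valid.
(D) Nφ → NNφ is axiom 4; it is valid on a frame exactly when R is transitive. R is transitive, so valid.
(E) Pφ → NPφ (axiom 5) characterises the euclidean frames. R is euclidean — valid.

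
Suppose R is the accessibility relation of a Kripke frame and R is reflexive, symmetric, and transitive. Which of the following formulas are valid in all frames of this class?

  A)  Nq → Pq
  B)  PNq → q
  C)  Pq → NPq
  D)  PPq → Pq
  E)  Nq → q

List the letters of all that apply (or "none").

A, B, C, D, E

A relation that is reflexive, symmetric, and transitive is also euclidean and serial.
(A) Nq → Pq is axiom D, which corresponds to seriality. Every such R is serial — valid.
(B) the dual of axiom B: valid iff R is symmetric. Every such R is symmetric — valid.
(C) Pq → NPq (axiom 5) characterises the euclidean frames. Every such R is euclidean — valid.
(D) the dual of axiom 4: valid iff R is transitive. Every such R is transitive — valid.
(E) Nq → q is axiom T; it is valid on a frame exactly when R is reflexive. Every such R is reflexive, so valid.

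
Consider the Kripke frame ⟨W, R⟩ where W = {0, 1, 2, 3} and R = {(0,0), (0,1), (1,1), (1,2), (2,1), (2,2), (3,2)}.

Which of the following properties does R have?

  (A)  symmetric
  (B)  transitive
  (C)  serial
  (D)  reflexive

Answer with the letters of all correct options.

C

(A) not symmetric: 0 R 1 but not 1 R 0.
(B) not transitive: 0 R 1 and 1 R 2 but not 0 R 2.
(C) serial: every world has an R-successor.
(D) not reflexive: not 3 R 3.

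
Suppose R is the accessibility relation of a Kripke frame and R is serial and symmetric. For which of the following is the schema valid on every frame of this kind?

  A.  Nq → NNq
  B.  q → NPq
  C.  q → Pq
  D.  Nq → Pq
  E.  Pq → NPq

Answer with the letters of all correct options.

B, D

(A) Nq → NNq is axiom 4, which corresponds to transitivity. Such an R need not be transitive — not valid.
(B) axiom B: valid iff R is symmetric. Every such R is symmetric — valid.
(C) q → Pq is the dual of axiom T; it is valid on a frame exactly when R is reflexive. Such an R need not be reflexive, so not valid.
(D) Nq → Pq is axiom D; it is valid on a frame exactly when R is serial. Every such R is serial, so valid.
(E) Pq → NPq (axiom 5) characterises the euclidean frames. Such an R need not be euclidean — not valid.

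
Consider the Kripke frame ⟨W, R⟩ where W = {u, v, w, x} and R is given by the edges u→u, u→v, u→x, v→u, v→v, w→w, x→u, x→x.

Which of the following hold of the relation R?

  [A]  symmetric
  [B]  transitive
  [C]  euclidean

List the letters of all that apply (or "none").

(A) symmetric: every R-edge is matched by its reverse.
(B) not transitive: v R u and u R x but not v R x.
(C) not euclidean: u R v and u R x but not v R x.

A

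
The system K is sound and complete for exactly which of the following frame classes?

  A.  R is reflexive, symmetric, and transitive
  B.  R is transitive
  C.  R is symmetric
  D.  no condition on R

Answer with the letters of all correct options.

(A) this class determines S5, not K.
(B) this class determines K4, not K.
(C) this class determines KB, not K.
(D) K is sound and complete for exactly this class.

D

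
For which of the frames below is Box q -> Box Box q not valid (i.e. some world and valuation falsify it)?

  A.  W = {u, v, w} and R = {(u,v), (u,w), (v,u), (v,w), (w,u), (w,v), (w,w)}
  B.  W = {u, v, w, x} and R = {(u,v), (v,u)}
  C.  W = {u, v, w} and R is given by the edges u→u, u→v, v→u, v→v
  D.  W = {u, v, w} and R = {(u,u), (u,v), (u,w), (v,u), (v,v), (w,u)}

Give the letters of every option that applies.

The schema Box q -> Box Box q is axiom 4; it is valid on a frame iff R is transitive.
(A) R is not transitive (u R v and v R u but not u R u), so the schema fails here.
(B) R is not transitive (u R v and v R u but not u R u), so the schema fails here.
(C) R is transitive (R is closed under composition), so the schema is valid here.
(D) R is not transitive (v R u and u R w but not v R w), so the schema fails here.

A, B, D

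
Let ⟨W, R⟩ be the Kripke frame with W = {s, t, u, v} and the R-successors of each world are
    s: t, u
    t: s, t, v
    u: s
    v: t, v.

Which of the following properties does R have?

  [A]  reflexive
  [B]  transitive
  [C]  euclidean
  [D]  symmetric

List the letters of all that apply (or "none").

D

(A) not reflexive: not s R s.
(B) not transitive: s R t and t R s but not s R s.
(C) not euclidean: s R t and s R u but not t R u.
(D) symmetric: every R-edge is matched by its reverse.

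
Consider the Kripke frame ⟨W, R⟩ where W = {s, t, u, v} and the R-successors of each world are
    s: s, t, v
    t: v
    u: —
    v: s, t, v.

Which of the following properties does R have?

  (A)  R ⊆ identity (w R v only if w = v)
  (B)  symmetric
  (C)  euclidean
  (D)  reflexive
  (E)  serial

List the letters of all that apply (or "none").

(A) not ⊆ identity: s R t with s ≠ t.
(B) not symmetric: s R t but not t R s.
(C) not euclidean: s R t and s R s but not t R s.
(D) not reflexive: not t R t.
(E) not serial: u has no R-successor.

none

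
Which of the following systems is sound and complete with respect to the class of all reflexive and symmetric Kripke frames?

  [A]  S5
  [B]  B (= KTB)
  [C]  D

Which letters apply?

(A) S5 is determined by the class of reflexive, symmetric, and transitive frames.
(B) B (= KTB) is determined by exactly this class.
(C) D is determined by the class of serial frames.

B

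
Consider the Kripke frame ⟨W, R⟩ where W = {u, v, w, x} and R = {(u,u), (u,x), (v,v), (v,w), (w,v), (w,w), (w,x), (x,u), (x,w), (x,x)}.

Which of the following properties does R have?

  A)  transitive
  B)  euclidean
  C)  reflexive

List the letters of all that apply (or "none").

C

(A) not transitive: u R x and x R w but not u R w.
(B) not euclidean: w R v and w R x but not v R x.
(C) reflexive: each world relates to itself.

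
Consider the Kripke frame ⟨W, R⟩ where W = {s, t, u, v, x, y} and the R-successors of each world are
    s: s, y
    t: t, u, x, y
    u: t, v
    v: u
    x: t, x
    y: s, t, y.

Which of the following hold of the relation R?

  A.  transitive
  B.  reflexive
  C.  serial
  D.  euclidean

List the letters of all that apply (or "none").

C

(A) not transitive: s R y and y R t but not s R t.
(B) not reflexive: not u R u.
(C) serial: every world has an R-successor.
(D) not euclidean: t R u and t R x but not u R x.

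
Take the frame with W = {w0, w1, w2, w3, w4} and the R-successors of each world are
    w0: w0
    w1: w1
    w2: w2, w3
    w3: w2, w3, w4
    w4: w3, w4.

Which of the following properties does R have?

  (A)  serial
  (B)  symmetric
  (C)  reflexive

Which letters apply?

A, B, C

(A) serial: every world has an R-successor.
(B) symmetric: every R-edge is matched by its reverse.
(C) reflexive: each world relates to itself.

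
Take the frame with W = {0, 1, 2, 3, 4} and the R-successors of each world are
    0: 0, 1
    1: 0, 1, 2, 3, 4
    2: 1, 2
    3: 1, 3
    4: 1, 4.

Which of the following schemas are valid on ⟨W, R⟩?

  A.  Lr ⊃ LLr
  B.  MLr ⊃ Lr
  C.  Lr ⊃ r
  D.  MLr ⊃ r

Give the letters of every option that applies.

R is reflexive: each world relates to itself.
R is symmetric: every R-edge is matched by its reverse.
R is not transitive: 0 R 1 and 1 R 2 but not 0 R 2.
R is not euclidean: 1 R 0 and 1 R 2 but not 0 R 2.
(A) Lr ⊃ LLr is axiom 4; it is valid on a frame exactly when R is transitive. R is not transitive, so not valid.
(B) the dual of axiom 5: valid iff R is euclidean. R is not euclidean — not valid.
(C) Lr ⊃ r is axiom T; it is valid on a frame exactly when R is reflexive. R is reflexive, so valid.
(D) MLr ⊃ r is the dual of axiom B; it is valid on a frame exactly when R is symmetric. R is symmetric, so valid.

C, D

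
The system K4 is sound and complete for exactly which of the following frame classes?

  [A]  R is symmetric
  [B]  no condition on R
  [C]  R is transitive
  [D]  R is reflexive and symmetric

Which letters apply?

(A) this class determines KB, not K4.
(B) this class determines K, not K4.
(C) K4 is sound and complete for exactly this class.
(D) this class determines B (= KTB), not K4.

C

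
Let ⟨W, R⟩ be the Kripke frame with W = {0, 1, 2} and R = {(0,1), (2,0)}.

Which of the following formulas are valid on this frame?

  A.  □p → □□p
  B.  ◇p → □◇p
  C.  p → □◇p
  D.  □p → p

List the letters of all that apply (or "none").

R is not reflexive: not 0 R 0.
R is not symmetric: 0 R 1 but not 1 R 0.
R is not transitive: 2 R 0 and 0 R 1 but not 2 R 1.
R is not euclidean: 0 R 1 and 0 R 1 but not 1 R 1.
(A) axiom 4: valid iff R is transitive. R is not transitive — not valid.
(B) axiom 5: valid iff R is euclidean. R is not euclidean — not valid.
(C) p → □◇p is axiom B, which corresponds to symmetry. R is not symmetric — not valid.
(D) □p → p is axiom T, which corresponds to reflexivity. R is not reflexive — not valid.

none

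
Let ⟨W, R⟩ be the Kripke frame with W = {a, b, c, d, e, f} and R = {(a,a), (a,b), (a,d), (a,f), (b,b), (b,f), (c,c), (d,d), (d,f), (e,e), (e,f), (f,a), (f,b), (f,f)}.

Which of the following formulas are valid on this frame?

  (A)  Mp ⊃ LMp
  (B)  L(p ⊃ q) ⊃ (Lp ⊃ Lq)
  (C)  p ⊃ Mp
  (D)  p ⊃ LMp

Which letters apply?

R is reflexive: each world relates to itself.
R is not symmetric: a R b but not b R a.
R is not euclidean: a R b and a R a but not b R a.
(A) axiom 5: valid iff R is euclidean. R is not euclidean — not valid.
(B) L(p ⊃ q) ⊃ (Lp ⊃ Lq) is the K axiom; it holds on all frames — valid.
(C) p ⊃ Mp (the dual of axiom T) characterises the reflexive frames. R is reflexive — valid.
(D) p ⊃ LMp is axiom B, which corresponds to symmetry. R is not symmetric — not valid.

B, C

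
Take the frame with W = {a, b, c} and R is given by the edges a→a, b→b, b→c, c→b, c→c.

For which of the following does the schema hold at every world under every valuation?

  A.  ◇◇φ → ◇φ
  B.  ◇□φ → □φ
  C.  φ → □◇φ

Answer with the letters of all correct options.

A, B, C

R is symmetric: every R-edge is matched by its reverse.
R is transitive: R is closed under composition.
R is euclidean: any two R-successors of the same world are R-related.
(A) ◇◇φ → ◇φ is the dual of axiom 4, which corresponds to transitivity. R is transitive — valid.
(B) the dual of axiom 5: valid iff R is euclidean. R is euclidean — valid.
(C) φ → □◇φ (axiom B) characterises the symmetric frames. R is symmetric — valid.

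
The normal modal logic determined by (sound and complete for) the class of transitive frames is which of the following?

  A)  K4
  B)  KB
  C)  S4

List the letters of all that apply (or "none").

(A) K4 is determined by exactly this class.
(B) KB is determined by the class of symmetric frames.
(C) S4 is determined by the class of reflexive and transitive frames.

A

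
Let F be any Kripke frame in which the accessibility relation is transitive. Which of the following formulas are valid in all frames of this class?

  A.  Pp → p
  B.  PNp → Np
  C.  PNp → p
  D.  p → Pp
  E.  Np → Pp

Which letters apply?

(A) Pp → p is valid only on frames where every R-edge is a self-loop. Such an R need not be a subset of the identity — not valid.
(B) PNp → Np (the dual of axiom 5) characterises the euclidean frames. Such an R need not be euclidean — not valid.
(C) the dual of axiom B: valid iff R is symmetric. Such an R need not be symmetric — not valid.
(D) the dual of axiom T: valid iff R is reflexive. Such an R need not be reflexive — not valid.
(E) Np → Pp (axiom D) characterises the serial frames. Such an R need not be serial — not valid.

none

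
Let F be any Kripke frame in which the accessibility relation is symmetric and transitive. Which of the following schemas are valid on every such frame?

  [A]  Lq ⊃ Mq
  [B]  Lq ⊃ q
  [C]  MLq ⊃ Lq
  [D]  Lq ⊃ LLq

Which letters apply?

C, D

A symmetric transitive relation is euclidean (uRv and uRw give vRu by symmetry, then vRw by transitivity).
(A) Lq ⊃ Mq (axiom D) characterises the serial frames. Such an R need not be serial — not valid.
(B) Lq ⊃ q (axiom T) characterises the reflexive frames. Such an R need not be reflexive — not valid.
(C) MLq ⊃ Lq (the dual of axiom 5) characterises the euclidean frames. Every such R is euclidean — valid.
(D) Lq ⊃ LLq is axiom 4; it is valid on a frame exactly when R is transitive. Every such R is transitive, so valid.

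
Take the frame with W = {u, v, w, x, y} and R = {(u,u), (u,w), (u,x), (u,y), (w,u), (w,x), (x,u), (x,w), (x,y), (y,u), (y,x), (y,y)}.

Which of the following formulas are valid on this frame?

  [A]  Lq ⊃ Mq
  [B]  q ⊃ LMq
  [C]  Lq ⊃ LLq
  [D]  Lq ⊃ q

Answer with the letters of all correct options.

R is not reflexive: not v R v.
R is symmetric: every R-edge is matched by its reverse.
R is not transitive: w R u and u R w but not w R w.
R is not serial: v has no R-successor.
(A) Lq ⊃ Mq (axiom D) characterises the serial frames. R is not serial — not valid.
(B) q ⊃ LMq is axiom B, which corresponds to symmetry. R is symmetric — valid.
(C) Lq ⊃ LLq is axiom 4, which corresponds to transitivity. R is not transitive — not valid.
(D) Lq ⊃ q is axiom T, which corresponds to reflexivity. R is not reflexive — not valid.

B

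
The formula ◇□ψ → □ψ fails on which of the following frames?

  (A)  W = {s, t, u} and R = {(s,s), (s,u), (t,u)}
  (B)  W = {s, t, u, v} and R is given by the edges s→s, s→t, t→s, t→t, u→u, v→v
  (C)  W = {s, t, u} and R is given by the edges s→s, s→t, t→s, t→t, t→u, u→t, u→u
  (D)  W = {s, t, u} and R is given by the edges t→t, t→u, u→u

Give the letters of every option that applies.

A, C, D

The schema ◇□ψ → □ψ is the dual of axiom 5; it is valid on a frame iff R is euclidean.
(A) R is not euclidean (s R u and s R s but not u R s), so the schema fails here.
(B) R is euclidean (any two R-successors of the same world are R-related), so the schema is valid here.
(C) R is not euclidean (t R s and t R u but not s R u), so the schema fails here.
(D) R is not euclidean (t R u and t R t but not u R t), so the schema fails here.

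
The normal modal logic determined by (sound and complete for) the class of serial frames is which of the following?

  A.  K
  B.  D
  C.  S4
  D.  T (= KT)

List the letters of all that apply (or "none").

(A) K is determined by the class of arbitrary frames.
(B) D is determined by exactly this class.
(C) S4 is determined by the class of reflexive and transitive frames.
(D) T (= KT) is determined by the class of reflexive frames.

B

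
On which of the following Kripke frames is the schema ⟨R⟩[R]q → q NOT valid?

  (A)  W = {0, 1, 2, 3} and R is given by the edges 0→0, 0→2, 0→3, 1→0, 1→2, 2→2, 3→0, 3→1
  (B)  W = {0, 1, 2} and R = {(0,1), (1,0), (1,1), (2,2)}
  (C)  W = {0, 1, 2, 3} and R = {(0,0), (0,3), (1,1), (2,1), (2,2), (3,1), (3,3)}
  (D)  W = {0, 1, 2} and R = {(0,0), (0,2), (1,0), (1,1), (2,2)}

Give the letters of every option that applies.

The schema ⟨R⟩[R]q → q is the dual of axiom B; it is valid on a frame iff R is symmetric.
(A) R is not symmetric (0 R 2 but not 2 R 0), so the schema fails here.
(B) R is symmetric (every R-edge is matched by its reverse), so the schema is valid here.
(C) R is not symmetric (0 R 3 but not 3 R 0), so the schema fails here.
(D) R is not symmetric (0 R 2 but not 2 R 0), so the schema fails here.

A, C, D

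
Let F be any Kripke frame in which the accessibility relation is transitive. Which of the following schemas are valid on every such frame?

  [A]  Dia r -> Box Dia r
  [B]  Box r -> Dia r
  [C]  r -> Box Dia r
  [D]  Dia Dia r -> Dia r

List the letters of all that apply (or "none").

D

(A) Dia r -> Box Dia r is axiom 5, which corresponds to the euclidean property. Such an R need not be euclidean — not valid.
(B) Box r -> Dia r (axiom D) characterises the serial frames. Such an R need not be serial — not valid.
(C) r -> Box Dia r (axiom B) characterises the symmetric frames. Such an R need not be symmetric — not valid.
(D) Dia Dia r -> Dia r (the dual of axiom 4) characterises the transitive frames. Every such R is transitive — valid.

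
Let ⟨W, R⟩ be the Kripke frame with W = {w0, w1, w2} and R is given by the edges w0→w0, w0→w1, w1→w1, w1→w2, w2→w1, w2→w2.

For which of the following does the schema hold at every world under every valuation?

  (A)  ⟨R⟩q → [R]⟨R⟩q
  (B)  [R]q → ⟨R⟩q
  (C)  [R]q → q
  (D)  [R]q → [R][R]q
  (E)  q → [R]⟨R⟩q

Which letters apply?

R is reflexive: each world relates to itself.
R is not symmetric: w0 R w1 but not w1 R w0.
R is not transitive: w0 R w1 and w1 R w2 but not w0 R w2.
R is not euclidean: w0 R w1 and w0 R w0 but not w1 R w0.
R is serial: every world has an R-successor.
(A) ⟨R⟩q → [R]⟨R⟩q (axiom 5) characterises the euclidean frames. R is not euclidean — not valid.
(B) axiom D: valid iff R is serial. R is serial — valid.
(C) axiom T: valid iff R is reflexive. R is reflexive — valid.
(D) axiom 4: valid iff R is transitive. R is not transitive — not valid.
(E) axiom B: valid iff R is symmetric. R is not symmetric — not valid.

B, C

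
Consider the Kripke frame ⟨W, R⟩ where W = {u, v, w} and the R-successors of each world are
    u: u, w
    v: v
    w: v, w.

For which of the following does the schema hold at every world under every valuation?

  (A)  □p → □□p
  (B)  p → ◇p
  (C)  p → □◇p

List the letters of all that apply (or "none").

R is reflexive: each world relates to itself.
R is not symmetric: u R w but not w R u.
R is not transitive: u R w and w R v but not u R v.
(A) □p → □□p is axiom 4; it is valid on a frame exactly when R is transitive. R is not transitive, so not valid.
(B) p → ◇p is the dual of axiom T, which corresponds to reflexivity. R is reflexive — valid.
(C) p → □◇p is axiom B; it is valid on a frame exactly when R is symmetric. R is not symmetric, so not valid.

B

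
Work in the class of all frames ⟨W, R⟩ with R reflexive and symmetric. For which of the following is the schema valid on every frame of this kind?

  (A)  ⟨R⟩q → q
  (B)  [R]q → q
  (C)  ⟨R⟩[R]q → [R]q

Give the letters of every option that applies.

Reflexive relations are serial.
(A) ⟨R⟩q → q (the converse of T) corresponds to R being a subset of the identity. Such an R need not be a subset of the identity, so not valid.
(B) [R]q → q is axiom T; it is valid on a frame exactly when R is reflexive. Every such R is reflexive, so valid.
(C) ⟨R⟩[R]q → [R]q is the dual of axiom 5; it is valid on a frame exactly when R is euclidean. Such an R need not be euclidean, so not valid.

B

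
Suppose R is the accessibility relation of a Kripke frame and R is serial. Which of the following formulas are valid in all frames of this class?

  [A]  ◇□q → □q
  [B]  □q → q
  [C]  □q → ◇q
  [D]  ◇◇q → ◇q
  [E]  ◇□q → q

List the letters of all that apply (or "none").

(A) ◇□q → □q is the dual of axiom 5, which corresponds to the euclidean property. Such an R need not be euclidean — not valid.
(B) □q → q (axiom T) characterises the reflexive frames. Such an R need not be reflexive — not valid.
(C) axiom D: valid iff R is serial. Every such R is serial — valid.
(D) ◇◇q → ◇q (the dual of axiom 4) characterises the transitive frames. Such an R need not be transitive — not valid.
(E) the dual of axiom B: valid iff R is symmetric. Such an R need not be symmetric — not valid.

C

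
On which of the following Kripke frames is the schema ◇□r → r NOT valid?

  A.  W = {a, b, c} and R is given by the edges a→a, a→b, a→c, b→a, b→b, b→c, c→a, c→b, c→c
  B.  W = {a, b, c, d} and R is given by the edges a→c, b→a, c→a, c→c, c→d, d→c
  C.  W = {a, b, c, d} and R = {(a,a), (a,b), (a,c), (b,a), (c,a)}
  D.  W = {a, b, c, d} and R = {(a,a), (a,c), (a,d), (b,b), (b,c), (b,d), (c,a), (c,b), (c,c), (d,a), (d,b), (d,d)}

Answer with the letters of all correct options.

The schema ◇□r → r is the dual of axiom B; it is valid on a frame iff R is symmetric.
(A) R is symmetric (every R-edge is matched by its reverse), so the schema is valid here.
(B) R is not symmetric (b R a but not a R b), so the schema fails here.
(C) R is symmetric (every R-edge is matched by its reverse), so the schema is valid here.
(D) R is symmetric (every R-edge is matched by its reverse), so the schema is valid here.

B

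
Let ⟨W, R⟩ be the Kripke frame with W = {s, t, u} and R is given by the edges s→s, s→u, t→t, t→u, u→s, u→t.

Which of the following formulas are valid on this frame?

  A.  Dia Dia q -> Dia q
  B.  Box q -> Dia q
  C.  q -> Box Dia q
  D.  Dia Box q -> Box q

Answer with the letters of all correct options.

R is symmetric: every R-edge is matched by its reverse.
R is not transitive: s R u and u R t but not s R t.
R is not euclidean: u R s and u R t but not s R t.
R is serial: every world has an R-successor.
(A) Dia Dia q -> Dia q is the dual of axiom 4; it is valid on a frame exactly when R is transitive. R is not transitive, so not valid.
(B) Box q -> Dia q is axiom D; it is valid on a frame exactly when R is serial. R is serial, so valid.
(C) q -> Box Dia q is axiom B, which corresponds to symmetry. R is symmetric — valid.
(D) the dual of axiom 5: valid iff R is euclidean. R is not euclidean — not valid.

B, C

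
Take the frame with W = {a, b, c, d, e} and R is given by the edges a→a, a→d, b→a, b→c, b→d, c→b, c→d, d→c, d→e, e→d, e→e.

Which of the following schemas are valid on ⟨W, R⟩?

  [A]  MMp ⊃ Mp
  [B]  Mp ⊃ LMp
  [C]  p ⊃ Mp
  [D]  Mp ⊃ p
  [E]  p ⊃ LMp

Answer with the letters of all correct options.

R is not reflexive: not b R b.
R is not symmetric: a R d but not d R a.
R is not transitive: a R d and d R c but not a R c.
R is not euclidean: a R d and a R a but not d R a.
R is not a subset of the identity: a R d with a ≠ d.
(A) the dual of axiom 4: valid iff R is transitive. R is not transitive — not valid.
(B) Mp ⊃ LMp is axiom 5; it is valid on a frame exactly when R is euclidean. R is not euclidean, so not valid.
(C) p ⊃ Mp is the dual of axiom T, which corresponds to reflexivity. R is not reflexive — not valid.
(D) Mp ⊃ p (the converse of T) corresponds to R being a subset of the identity. Here R ⊄ identity, so not valid.
(E) p ⊃ LMp is axiom B, which corresponds to symmetry. R is not symmetric — not valid.

none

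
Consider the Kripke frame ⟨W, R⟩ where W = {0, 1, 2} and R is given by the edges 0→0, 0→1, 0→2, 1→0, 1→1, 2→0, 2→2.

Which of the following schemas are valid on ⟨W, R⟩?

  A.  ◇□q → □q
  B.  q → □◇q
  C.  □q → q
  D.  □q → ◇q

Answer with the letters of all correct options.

B, C, D

R is reflexive: each world relates to itself.
R is symmetric: every R-edge is matched by its reverse.
R is not euclidean: 0 R 1 and 0 R 2 but not 1 R 2.
R is serial: every world has an R-successor.
(A) ◇□q → □q (the dual of axiom 5) characterises the euclidean frames. R is not euclidean — not valid.
(B) q → □◇q (axiom B) characterises the symmetric frames. R is symmetric — valid.
(C) □q → q (axiom T) characterises the reflexive frames. R is reflexive — valid.
(D) axiom D: valid iff R is serial. R is serial — valid.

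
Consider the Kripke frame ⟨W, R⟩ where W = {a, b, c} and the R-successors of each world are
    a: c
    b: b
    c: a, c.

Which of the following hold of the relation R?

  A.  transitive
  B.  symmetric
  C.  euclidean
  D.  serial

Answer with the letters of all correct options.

B, D

(A) not transitive: a R c and c R a but not a R a.
(B) symmetric: every R-edge is matched by its reverse.
(C) not euclidean: c R a and c R a but not a R a.
(D) serial: every world has an R-successor.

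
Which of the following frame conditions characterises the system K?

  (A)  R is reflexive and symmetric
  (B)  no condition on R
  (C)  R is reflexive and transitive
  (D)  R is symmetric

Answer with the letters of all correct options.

(A) this class determines B (= KTB), not K.
(B) K is sound and complete for exactly this class.
(C) this class determines S4, not K.
(D) this class determines KB, not K.

B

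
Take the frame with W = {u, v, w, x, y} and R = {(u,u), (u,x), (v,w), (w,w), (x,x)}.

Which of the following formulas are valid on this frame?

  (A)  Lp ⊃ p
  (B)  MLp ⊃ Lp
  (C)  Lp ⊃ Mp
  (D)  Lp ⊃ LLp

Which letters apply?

R is not reflexive: not v R v.
R is transitive: R is closed under composition.
R is not euclidean: u R x and u R u but not x R u.
R is not serial: y has no R-successor.
(A) axiom T: valid iff R is reflexive. R is not reflexive — not valid.
(B) the dual of axiom 5: valid iff R is euclidean. R is not euclidean — not valid.
(C) axiom D: valid iff R is serial. R is not serial — not valid.
(D) Lp ⊃ LLp (axiom 4) characterises the transitive frames. R is transitive — valid.

D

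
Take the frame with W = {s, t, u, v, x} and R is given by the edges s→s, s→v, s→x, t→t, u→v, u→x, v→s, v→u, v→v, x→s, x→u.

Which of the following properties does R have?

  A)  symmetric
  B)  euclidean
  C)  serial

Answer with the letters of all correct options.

(A) symmetric: every R-edge is matched by its reverse.
(B) not euclidean: s R v and s R x but not v R x.
(C) serial: every world has an R-successor.

A, C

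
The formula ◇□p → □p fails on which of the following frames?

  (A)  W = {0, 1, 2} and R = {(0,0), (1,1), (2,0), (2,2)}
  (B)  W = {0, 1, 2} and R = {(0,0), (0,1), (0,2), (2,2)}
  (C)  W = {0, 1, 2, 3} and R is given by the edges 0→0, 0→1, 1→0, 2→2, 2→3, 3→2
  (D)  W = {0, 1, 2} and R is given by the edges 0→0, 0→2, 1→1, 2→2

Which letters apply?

The schema ◇□p → □p is the dual of axiom 5; it is valid on a frame iff R is euclidean.
(A) R is not euclidean (2 R 0 and 2 R 2 but not 0 R 2), so the schema fails here.
(B) R is not euclidean (0 R 1 and 0 R 0 but not 1 R 0), so the schema fails here.
(C) R is not euclidean (0 R 1 and 0 R 1 but not 1 R 1), so the schema fails here.
(D) R is not euclidean (0 R 2 and 0 R 0 but not 2 R 0), so the schema fails here.

A, B, C, D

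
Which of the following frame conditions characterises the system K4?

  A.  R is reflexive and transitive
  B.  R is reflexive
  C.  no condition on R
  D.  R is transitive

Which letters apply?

D

(A) this class determines S4, not K4.
(B) this class determines T (= KT), not K4.
(C) this class determines K, not K4.
(D) K4 is sound and complete for exactly this class.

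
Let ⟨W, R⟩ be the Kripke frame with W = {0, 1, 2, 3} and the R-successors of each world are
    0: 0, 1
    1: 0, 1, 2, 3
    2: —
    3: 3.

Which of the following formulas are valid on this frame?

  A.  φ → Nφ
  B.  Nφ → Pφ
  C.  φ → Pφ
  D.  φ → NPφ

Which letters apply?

none

R is not reflexive: not 2 R 2.
R is not symmetric: 1 R 2 but not 2 R 1.
R is not serial: 2 has no R-successor.
R is not a subset of the identity: 0 R 1 with 0 ≠ 1.
(A) φ → Nφ is equivalent to ◇p→p; it holds exactly when R ⊆ identity. Here R ⊄ identity — not valid.
(B) axiom D: valid iff R is serial. R is not serial — not valid.
(C) φ → Pφ is the dual of axiom T, which corresponds to reflexivity. R is not reflexive — not valid.
(D) axiom B: valid iff R is symmetric. R is not symmetric — not valid.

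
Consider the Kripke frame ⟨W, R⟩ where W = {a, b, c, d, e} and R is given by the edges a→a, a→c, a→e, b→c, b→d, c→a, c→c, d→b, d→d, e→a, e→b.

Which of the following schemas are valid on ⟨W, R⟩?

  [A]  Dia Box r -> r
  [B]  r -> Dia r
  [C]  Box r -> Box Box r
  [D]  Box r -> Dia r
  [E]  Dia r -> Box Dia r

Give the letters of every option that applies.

D

R is not reflexive: not b R b.
R is not symmetric: b R c but not c R b.
R is not transitive: a R e and e R b but not a R b.
R is not euclidean: a R c and a R e but not c R e.
R is serial: every world has an R-successor.
(A) Dia Box r -> r (the dual of axiom B) characterises the symmetric frames. R is not symmetric — not valid.
(B) r -> Dia r is the dual of axiom T, which corresponds to reflexivity. R is not reflexive — not valid.
(C) axiom 4: valid iff R is transitive. R is not transitive — not valid.
(D) Box r -> Dia r is axiom D, which corresponds to seriality. R is serial — valid.
(E) axiom 5: valid iff R is euclidean. R is not euclidean — not valid.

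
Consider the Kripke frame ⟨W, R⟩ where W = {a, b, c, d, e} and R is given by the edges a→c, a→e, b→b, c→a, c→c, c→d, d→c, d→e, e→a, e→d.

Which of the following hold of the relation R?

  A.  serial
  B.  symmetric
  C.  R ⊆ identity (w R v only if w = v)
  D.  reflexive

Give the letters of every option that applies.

(A) serial: every world has an R-successor.
(B) symmetric: every R-edge is matched by its reverse.
(C) not ⊆ identity: a R c with a ≠ c.
(D) not reflexive: not a R a.

A, B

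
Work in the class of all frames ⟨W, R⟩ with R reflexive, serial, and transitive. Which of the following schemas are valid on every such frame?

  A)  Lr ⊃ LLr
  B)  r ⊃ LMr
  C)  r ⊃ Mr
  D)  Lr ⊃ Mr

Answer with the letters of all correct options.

A, C, D

(A) axiom 4: valid iff R is transitive. Every such R is transitive — valid.
(B) r ⊃ LMr is axiom B, which corresponds to symmetry. Such an R need not be symmetric — not valid.
(C) r ⊃ Mr (the dual of axiom T) characterises the reflexive frames. Every such R is reflexive — valid.
(D) Lr ⊃ Mr is axiom D, which corresponds to seriality. Every such R is serial — valid.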